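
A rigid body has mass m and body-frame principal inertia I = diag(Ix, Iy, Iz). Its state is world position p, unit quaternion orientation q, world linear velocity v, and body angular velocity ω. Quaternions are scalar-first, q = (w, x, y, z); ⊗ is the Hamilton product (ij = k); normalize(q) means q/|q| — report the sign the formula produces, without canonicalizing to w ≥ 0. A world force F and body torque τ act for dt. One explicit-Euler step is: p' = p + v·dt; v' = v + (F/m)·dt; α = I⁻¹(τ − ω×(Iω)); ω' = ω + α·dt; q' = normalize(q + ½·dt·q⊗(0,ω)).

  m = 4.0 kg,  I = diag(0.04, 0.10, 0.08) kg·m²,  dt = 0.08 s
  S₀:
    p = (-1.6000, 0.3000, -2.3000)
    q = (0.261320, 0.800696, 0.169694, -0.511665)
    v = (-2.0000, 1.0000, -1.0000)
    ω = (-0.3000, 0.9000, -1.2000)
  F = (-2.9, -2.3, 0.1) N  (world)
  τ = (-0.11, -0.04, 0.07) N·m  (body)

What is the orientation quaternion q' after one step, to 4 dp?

q' = (0.2398, 0.8063, 0.2233, -0.4924)

Hamilton product q⊗(0,ω) = (-0.5265138, 0.1784697, 1.3495227, 0.4579506)
q' = normalize(q + ½dt·q⊗(0,ω)) = (0.2398, 0.8063, 0.2233, -0.4924)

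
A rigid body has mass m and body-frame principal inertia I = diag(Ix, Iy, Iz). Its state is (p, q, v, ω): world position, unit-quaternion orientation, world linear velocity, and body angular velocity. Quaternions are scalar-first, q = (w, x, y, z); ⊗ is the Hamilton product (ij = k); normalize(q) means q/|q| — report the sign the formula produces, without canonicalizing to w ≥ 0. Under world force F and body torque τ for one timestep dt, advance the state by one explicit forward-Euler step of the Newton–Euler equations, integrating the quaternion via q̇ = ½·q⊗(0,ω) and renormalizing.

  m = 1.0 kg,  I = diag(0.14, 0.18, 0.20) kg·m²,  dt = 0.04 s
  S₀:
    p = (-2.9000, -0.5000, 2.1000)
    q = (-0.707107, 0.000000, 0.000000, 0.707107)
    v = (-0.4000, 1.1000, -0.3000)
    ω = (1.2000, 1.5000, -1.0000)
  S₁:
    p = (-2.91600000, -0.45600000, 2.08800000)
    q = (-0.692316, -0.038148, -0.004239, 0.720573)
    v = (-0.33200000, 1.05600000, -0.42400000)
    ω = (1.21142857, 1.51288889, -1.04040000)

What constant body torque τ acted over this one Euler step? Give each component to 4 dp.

τ = (0.0100, 0.1300, -0.1300)

ω₁ − ω₀ = (0.01142857, 0.01288889, -0.04040000)
ω₀×(Iω₀) = (-0.0300, 0.0720, 0.0720)
τ = I·(Δω/dt) + ω₀×(Iω₀) = (0.0100, 0.1300, -0.1300)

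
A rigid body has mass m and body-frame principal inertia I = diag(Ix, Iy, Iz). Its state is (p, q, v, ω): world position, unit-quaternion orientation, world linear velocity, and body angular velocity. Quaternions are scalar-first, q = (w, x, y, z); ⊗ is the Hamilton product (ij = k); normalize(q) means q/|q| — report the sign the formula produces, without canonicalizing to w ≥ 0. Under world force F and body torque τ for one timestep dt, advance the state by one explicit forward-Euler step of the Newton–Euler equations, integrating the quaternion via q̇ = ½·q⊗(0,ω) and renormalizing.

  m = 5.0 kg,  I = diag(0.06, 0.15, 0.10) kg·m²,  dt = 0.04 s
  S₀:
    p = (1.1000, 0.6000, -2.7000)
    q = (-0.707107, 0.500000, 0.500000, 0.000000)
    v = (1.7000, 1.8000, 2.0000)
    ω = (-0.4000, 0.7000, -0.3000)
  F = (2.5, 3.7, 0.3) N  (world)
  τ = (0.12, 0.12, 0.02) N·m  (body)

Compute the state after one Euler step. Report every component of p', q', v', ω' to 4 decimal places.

gyro term ω×Iω = (0.0105, -0.0048, -0.0252)
α = I⁻¹(τ − ω×Iω) = (1.8250, 0.8320, 0.4520)
ω + α·dt = (-0.3270, 0.7333, -0.2819)
2q̇ = q⊗(0,ω) = (-0.1500000, 0.1328428, -0.3449749, 0.7621321)
updated quaternion q' = (-0.7100, 0.5026, 0.4930, 0.0152)
linear accel F/m = (0.5000, 0.7400, 0.0600)
new position p' = (1.1680, 0.6720, -2.6200)
new velocity v' = (1.7200, 1.8296, 2.0024)

p' = (1.1680, 0.6720, -2.6200)
q' = (-0.7100, 0.5026, 0.4930, 0.0152)
v' = (1.7200, 1.8296, 2.0024)
ω' = (-0.3270, 0.7333, -0.2819)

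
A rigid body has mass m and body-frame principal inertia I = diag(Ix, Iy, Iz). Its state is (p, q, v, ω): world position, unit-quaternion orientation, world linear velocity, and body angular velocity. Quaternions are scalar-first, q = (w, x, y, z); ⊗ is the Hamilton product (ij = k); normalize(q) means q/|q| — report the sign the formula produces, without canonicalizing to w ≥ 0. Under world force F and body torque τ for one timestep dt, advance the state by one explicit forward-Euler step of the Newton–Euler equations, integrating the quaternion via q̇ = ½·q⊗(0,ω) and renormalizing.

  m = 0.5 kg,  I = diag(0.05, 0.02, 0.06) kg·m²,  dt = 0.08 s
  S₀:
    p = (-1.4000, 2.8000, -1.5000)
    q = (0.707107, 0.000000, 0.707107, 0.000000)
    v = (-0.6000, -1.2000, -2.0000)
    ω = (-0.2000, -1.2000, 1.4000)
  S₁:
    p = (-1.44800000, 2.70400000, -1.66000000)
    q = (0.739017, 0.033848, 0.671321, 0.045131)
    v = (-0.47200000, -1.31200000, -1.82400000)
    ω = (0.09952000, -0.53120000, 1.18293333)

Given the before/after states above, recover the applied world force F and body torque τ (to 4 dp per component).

rate change Δω = (0.29952000, 0.66880000, -0.21706667)
τ = I·(Δω/dt) + ω₀×(Iω₀) = (0.1200, 0.1700, -0.1700)
v₁ − v₀ = (0.12800000, -0.11200000, 0.17600000)
applied force F = (0.8000, -0.7000, 1.1000)

F = (0.8000, -0.7000, 1.1000)
τ = (0.1200, 0.1700, -0.1700)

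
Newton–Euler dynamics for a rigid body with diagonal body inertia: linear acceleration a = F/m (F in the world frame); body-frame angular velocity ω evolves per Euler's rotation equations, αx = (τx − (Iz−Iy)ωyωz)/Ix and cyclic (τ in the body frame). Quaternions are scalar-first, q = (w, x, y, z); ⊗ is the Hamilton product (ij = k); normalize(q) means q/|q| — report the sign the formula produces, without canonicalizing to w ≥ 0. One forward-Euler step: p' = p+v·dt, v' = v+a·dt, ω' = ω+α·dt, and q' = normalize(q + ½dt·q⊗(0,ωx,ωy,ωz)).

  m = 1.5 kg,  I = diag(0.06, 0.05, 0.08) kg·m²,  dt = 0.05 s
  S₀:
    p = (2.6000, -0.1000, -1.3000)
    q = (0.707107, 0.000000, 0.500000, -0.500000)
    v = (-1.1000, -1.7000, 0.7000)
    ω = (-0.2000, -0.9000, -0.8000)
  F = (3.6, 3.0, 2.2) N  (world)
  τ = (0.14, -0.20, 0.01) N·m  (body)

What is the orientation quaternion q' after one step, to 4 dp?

q' = (0.7080, -0.0248, 0.4864, -0.5114)

q⊗(0,ω) = (0.0500000, -0.9914214, -0.5363963, -0.4656856)
q + ½dt·q⊗(0,ω), renormalized = (0.7080, -0.0248, 0.4864, -0.5114)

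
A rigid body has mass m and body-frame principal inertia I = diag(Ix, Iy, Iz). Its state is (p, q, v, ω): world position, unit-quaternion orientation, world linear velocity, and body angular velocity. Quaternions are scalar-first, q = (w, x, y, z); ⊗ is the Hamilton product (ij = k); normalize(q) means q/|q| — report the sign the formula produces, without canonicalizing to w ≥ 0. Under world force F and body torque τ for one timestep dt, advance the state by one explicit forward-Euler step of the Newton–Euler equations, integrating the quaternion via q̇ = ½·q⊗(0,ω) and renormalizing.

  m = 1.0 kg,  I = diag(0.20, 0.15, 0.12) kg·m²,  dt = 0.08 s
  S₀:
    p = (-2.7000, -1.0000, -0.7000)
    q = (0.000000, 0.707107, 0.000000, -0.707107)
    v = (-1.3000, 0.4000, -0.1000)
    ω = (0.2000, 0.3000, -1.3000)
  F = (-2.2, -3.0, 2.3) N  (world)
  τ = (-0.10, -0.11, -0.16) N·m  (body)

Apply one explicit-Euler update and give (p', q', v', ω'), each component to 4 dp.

p' = (-2.8040, -0.9680, -0.7080)
q' = (-0.0424, 0.7146, 0.0311, -0.6976)
v' = (-1.4760, 0.1600, 0.0840)
ω' = (0.1553, 0.2524, -1.4047)

a = (-2.2000, -3.0000, 2.3000)
new position p' = (-2.8040, -0.9680, -0.7080)
new velocity v' = (-1.4760, 0.1600, 0.0840)
gyro term ω×Iω = (0.0117, -0.0208, -0.0030)
angular accel α = (-0.5585, -0.5947, -1.3083)
new body rate ω' = (0.1553, 0.2524, -1.4047)
2q̇ = q⊗(0,ω) = (-1.0606605, 0.2121321, 0.7778177, 0.2121321)
updated quaternion q' = (-0.0424, 0.7146, 0.0311, -0.6976)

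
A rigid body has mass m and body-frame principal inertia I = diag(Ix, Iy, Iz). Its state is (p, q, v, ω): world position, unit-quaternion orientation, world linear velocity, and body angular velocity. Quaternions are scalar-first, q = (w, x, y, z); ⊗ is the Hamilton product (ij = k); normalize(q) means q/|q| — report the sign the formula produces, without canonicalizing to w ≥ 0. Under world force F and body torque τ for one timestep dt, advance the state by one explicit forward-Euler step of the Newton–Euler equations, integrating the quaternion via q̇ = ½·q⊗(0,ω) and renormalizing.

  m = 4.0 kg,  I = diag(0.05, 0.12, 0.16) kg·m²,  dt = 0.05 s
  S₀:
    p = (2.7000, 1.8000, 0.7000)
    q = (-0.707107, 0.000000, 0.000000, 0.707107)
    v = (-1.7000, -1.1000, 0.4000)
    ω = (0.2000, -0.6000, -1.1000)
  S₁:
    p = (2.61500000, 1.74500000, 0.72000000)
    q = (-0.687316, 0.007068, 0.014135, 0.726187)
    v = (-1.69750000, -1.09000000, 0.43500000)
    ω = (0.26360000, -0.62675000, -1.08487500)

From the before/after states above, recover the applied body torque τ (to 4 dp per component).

τ = (0.0900, -0.0400, 0.0400)

ω₁ − ω₀ = (0.06360000, -0.02675000, 0.01512500)
gyro term ω₀×Iω₀ = (0.0264, 0.0242, -0.0084)
I·α + gyro = (0.0900, -0.0400, 0.0400)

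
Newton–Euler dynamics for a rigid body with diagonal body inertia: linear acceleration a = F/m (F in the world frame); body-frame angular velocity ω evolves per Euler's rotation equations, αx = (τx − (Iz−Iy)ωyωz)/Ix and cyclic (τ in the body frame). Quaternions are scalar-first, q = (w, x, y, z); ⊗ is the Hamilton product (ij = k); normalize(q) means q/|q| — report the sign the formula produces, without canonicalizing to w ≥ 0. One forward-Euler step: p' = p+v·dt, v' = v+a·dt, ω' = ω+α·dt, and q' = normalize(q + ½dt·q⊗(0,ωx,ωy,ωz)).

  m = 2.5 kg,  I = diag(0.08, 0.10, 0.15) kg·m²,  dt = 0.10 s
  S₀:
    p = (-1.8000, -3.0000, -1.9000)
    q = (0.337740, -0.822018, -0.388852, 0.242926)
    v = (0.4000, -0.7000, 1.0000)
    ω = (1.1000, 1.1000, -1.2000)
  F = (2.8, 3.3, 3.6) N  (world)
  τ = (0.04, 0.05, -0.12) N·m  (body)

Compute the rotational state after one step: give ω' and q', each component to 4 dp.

ω' = (1.2325, 1.0576, -1.2961)
q' = (0.4169, -0.7897, -0.4043, 0.1979)

precession coupling ω×(Iω) = (-0.0660, 0.0924, 0.0242)
angular accel α = (1.3250, -0.4240, -0.9613)
ω' = ω + α·dt = (1.2325, 1.0576, -1.2961)
q⊗(0,ω) = (1.6234682, 0.5709178, -0.3476890, -0.8817706)
q + ½dt·q⊗(0,ω), renormalized = (0.4169, -0.7897, -0.4043, 0.1979)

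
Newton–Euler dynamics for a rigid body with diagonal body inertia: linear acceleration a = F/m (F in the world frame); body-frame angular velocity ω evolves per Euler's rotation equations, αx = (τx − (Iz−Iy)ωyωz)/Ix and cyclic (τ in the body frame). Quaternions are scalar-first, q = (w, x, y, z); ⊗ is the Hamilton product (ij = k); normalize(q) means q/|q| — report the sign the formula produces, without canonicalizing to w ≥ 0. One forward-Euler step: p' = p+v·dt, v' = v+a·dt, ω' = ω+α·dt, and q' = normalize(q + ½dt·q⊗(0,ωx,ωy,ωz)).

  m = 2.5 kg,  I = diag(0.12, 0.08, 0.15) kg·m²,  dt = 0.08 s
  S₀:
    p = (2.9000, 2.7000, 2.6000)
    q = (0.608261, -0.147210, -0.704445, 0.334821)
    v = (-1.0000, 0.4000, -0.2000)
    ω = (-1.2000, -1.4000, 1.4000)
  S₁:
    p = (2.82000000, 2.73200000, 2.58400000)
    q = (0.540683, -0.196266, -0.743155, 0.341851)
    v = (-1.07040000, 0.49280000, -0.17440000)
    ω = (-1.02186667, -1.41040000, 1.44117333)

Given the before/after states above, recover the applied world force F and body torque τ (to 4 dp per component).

F = (-2.2000, 2.9000, 0.8000)
τ = (0.1300, 0.0400, 0.0100)

rate change Δω = (0.17813333, -0.01040000, 0.04117333)
applied torque τ = (0.1300, 0.0400, 0.0100)
v₁ − v₀ = (-0.07040000, 0.09280000, 0.02560000)
applied force F = (-2.2000, 2.9000, 0.8000)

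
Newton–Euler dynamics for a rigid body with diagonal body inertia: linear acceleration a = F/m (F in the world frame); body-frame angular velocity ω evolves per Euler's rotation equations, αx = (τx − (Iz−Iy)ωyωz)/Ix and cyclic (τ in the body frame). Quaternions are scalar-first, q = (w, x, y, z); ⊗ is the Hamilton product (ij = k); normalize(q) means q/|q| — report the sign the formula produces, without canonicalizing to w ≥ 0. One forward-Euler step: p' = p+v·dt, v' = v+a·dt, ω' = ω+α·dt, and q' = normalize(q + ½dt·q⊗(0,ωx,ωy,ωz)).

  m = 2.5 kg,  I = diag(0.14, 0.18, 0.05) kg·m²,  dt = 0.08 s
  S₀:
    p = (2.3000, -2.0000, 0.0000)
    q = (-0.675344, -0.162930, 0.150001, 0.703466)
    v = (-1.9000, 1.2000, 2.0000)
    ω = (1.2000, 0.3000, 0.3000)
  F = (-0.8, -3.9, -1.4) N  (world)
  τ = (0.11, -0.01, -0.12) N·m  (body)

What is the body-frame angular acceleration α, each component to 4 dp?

α = (0.8693, -0.2356, -2.6880)

precession coupling ω×(Iω) = (-0.0117, 0.0324, 0.0144)
α = I⁻¹(τ − ω×Iω) = (0.8693, -0.2356, -2.6880)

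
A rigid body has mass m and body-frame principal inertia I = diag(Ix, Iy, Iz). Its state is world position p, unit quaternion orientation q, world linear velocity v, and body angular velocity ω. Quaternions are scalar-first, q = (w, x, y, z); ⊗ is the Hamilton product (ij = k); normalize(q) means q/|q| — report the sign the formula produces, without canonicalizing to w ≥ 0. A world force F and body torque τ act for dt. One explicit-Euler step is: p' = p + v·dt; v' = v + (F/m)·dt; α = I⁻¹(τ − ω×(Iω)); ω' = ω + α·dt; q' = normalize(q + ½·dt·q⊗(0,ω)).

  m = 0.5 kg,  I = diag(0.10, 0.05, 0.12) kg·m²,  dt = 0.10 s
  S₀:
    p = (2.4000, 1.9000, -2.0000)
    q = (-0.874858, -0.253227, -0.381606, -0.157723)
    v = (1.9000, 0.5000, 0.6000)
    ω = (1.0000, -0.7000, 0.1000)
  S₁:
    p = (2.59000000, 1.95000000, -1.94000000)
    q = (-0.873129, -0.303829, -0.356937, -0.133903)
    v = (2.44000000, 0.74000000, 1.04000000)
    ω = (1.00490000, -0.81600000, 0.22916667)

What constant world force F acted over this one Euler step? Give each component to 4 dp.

F = (2.7000, 1.2000, 2.2000)

velocity change Δv = (0.54000000, 0.24000000, 0.44000000)
F = m·Δv/dt = (2.7000, 1.2000, 2.2000)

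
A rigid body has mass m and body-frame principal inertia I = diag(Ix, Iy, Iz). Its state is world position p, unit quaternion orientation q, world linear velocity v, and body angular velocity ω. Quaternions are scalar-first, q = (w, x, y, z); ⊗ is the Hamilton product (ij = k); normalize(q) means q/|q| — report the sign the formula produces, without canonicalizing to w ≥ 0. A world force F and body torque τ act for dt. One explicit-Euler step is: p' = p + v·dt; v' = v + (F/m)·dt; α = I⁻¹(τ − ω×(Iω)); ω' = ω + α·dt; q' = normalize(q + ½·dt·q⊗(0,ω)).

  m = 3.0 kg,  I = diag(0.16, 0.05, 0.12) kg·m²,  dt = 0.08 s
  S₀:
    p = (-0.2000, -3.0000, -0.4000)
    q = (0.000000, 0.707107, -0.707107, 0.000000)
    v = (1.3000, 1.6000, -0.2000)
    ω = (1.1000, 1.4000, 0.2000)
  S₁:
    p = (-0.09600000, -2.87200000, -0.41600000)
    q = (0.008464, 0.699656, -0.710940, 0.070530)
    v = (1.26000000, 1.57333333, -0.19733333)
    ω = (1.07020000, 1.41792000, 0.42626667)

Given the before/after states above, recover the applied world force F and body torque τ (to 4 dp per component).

Δω = ω₁−ω₀ = (-0.02980000, 0.01792000, 0.22626667)
ω₀×(Iω₀) = (0.0196, 0.0088, -0.1694)
applied torque τ = (-0.0400, 0.0200, 0.1700)
Δv = v₁−v₀ = (-0.04000000, -0.02666667, 0.00266667)
F = m·Δv/dt = (-1.5000, -1.0000, 0.1000)

F = (-1.5000, -1.0000, 0.1000)
τ = (-0.0400, 0.0200, 0.1700)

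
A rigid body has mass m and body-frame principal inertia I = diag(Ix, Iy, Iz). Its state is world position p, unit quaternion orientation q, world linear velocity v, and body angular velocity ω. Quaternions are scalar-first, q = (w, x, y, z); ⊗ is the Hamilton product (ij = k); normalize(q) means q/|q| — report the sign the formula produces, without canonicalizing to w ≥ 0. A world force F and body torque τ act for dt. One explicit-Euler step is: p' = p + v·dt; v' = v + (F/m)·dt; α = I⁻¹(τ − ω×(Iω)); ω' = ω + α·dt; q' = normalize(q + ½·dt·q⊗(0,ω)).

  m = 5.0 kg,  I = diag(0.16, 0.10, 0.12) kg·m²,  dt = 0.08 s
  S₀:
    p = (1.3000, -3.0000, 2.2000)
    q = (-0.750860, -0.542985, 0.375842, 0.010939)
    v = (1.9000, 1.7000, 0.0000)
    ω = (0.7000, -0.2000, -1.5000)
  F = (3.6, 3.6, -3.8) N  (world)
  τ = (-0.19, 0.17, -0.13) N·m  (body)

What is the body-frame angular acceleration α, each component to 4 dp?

ω×(Iω) gyroscopic = (0.0060, -0.0420, 0.0084)
angular accel α = (-1.2250, 2.1200, -1.1533)

α = (-1.2250, 2.1200, -1.1533)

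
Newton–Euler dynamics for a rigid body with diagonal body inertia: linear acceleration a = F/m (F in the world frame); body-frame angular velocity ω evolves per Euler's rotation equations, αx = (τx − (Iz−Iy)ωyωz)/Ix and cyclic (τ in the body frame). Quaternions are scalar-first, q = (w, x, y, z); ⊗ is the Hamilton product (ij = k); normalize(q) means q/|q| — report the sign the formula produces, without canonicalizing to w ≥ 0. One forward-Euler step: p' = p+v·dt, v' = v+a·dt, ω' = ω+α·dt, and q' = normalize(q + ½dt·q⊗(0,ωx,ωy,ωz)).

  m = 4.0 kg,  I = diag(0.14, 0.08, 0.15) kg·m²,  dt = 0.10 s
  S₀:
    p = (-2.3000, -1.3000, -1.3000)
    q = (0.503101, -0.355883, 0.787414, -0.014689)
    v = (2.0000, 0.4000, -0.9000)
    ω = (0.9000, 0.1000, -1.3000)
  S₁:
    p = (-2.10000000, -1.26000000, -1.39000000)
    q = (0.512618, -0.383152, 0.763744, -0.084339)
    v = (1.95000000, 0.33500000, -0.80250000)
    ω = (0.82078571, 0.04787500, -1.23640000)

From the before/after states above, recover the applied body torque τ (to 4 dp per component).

rate change Δω = (-0.07921429, -0.05212500, 0.06360000)
applied torque τ = (-0.1200, -0.0300, 0.0900)

τ = (-0.1200, -0.0300, 0.0900)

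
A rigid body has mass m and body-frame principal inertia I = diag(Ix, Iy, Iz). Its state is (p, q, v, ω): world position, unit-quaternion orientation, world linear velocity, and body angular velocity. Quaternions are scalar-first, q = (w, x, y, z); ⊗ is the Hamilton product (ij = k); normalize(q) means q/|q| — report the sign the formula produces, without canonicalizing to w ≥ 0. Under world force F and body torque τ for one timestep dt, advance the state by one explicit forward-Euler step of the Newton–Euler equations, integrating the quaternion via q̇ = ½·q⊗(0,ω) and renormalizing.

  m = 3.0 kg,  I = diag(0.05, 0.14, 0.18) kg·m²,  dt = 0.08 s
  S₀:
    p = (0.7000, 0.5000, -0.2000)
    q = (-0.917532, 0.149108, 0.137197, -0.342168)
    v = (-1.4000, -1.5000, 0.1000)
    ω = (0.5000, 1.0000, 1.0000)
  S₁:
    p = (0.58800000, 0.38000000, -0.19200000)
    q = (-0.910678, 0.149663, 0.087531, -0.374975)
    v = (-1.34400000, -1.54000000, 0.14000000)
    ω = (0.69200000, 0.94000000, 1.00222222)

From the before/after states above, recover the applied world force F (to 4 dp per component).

v₁ − v₀ = (0.05600000, -0.04000000, 0.04000000)
F = m·Δv/dt = (2.1000, -1.5000, 1.5000)

F = (2.1000, -1.5000, 1.5000)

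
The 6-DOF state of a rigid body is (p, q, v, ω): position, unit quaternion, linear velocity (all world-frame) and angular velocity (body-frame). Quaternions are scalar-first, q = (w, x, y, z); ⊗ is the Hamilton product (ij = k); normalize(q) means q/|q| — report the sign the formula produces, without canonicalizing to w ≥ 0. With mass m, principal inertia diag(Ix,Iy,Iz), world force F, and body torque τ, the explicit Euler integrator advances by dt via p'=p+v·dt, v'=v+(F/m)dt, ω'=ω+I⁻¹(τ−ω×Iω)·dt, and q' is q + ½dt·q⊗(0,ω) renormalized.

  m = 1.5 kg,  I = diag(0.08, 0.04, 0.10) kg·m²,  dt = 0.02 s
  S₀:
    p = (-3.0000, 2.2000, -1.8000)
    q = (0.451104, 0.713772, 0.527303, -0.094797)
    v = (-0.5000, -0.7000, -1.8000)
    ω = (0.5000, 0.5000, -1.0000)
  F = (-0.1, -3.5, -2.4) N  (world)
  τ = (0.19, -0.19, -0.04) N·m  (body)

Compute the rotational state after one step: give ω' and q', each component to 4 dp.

ω' = (0.5550, 0.4000, -1.0060)
q' = (0.4439, 0.7112, 0.5362, -0.0984)

precession coupling ω×(Iω) = (-0.0300, 0.0100, -0.0100)
(τ − ω×Iω)/I = (2.7500, -5.0000, -0.3000)
ω + α·dt = (0.5550, 0.4000, -1.0060)
q⊗(0,ω) = (-0.7153345, -0.2543525, 0.8919255, -0.3578695)
q + ½dt·q⊗(0,ω), renormalized = (0.4439, 0.7112, 0.5362, -0.0984)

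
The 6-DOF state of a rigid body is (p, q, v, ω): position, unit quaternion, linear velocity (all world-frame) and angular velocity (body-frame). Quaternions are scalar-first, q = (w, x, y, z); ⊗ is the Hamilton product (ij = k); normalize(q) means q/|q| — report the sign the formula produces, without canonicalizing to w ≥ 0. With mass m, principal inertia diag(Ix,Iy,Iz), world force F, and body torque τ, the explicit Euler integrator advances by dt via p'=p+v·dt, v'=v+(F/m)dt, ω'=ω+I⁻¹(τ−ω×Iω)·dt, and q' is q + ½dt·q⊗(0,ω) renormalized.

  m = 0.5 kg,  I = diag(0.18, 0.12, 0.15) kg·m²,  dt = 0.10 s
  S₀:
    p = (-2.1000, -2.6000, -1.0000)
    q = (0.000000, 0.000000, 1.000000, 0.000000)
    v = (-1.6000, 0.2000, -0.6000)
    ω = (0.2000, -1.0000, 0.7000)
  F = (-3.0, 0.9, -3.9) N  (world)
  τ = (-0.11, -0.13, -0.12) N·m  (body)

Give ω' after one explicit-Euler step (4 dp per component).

ω' = (0.1506, -1.1118, 0.6120)

angular accel α = (-0.4944, -1.1183, -0.8800)
new body rate ω' = (0.1506, -1.1118, 0.6120)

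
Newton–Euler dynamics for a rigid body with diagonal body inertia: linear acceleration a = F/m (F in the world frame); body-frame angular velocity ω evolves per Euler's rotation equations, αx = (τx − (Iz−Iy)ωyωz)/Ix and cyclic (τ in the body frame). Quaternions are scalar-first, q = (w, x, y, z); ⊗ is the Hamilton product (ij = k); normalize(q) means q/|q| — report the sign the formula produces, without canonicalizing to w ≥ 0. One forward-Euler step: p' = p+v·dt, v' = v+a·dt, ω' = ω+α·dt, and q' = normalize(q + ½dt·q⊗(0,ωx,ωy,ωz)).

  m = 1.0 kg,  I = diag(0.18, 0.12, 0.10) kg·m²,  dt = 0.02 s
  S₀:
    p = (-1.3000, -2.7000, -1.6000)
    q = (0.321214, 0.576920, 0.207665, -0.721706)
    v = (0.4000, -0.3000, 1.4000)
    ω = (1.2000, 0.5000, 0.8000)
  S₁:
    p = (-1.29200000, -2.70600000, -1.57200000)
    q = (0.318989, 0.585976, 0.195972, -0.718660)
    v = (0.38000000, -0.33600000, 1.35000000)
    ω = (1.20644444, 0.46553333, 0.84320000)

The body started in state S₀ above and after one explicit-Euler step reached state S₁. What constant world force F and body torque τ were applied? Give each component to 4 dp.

v₁ − v₀ = (-0.02000000, -0.03600000, -0.05000000)
applied force F = (-1.0000, -1.8000, -2.5000)
Δω = ω₁−ω₀ = (0.00644444, -0.03446667, 0.04320000)
applied torque τ = (0.0500, -0.1300, 0.1800)

F = (-1.0000, -1.8000, -2.5000)
τ = (0.0500, -0.1300, 0.1800)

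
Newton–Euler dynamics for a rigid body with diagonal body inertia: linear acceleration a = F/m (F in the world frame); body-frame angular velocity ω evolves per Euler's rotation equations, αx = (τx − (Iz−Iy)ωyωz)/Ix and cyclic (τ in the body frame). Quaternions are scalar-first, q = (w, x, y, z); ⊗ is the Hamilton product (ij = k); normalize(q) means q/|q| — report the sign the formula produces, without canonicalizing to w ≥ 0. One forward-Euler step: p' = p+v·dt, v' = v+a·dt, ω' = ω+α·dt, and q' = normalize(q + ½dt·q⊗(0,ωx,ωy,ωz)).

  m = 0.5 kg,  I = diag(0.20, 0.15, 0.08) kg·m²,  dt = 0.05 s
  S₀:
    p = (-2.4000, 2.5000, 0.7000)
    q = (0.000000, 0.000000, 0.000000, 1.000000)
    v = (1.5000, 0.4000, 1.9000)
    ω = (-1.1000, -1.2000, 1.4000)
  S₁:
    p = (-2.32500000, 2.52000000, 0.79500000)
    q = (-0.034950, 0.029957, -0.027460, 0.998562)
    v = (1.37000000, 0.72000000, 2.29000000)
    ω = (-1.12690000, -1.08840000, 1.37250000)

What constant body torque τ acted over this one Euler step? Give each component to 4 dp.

τ = (0.0100, 0.1500, -0.1100)

rate change Δω = (-0.02690000, 0.11160000, -0.02750000)
precession coupling = (0.1176, -0.1848, -0.0660)
applied torque τ = (0.0100, 0.1500, -0.1100)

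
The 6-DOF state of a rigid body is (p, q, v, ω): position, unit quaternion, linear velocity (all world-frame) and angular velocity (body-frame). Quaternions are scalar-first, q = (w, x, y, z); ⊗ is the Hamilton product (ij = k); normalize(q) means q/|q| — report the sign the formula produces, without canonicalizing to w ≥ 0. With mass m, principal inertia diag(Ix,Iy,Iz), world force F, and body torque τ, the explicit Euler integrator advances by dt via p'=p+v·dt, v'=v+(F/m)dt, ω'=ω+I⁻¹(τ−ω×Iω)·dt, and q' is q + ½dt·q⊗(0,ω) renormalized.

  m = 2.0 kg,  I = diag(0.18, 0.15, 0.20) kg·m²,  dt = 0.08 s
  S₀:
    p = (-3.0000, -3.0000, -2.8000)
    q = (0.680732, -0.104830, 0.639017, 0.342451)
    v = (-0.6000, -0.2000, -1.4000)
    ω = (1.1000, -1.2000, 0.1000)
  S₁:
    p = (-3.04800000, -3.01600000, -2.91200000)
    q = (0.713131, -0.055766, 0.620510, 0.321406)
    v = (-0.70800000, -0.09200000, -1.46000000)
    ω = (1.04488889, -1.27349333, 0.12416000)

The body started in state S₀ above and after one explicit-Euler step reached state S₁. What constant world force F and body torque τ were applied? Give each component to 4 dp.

F = (-2.7000, 2.7000, -1.5000)
τ = (-0.1300, -0.1400, 0.1000)

ω₁ − ω₀ = (-0.05511111, -0.07349333, 0.02416000)
ω₀×(Iω₀) = (-0.0060, -0.0022, 0.0396)
I·α + gyro = (-0.1300, -0.1400, 0.1000)
velocity change Δv = (-0.10800000, 0.10800000, -0.06000000)
m·(v₁−v₀)/dt = (-2.7000, 2.7000, -1.5000)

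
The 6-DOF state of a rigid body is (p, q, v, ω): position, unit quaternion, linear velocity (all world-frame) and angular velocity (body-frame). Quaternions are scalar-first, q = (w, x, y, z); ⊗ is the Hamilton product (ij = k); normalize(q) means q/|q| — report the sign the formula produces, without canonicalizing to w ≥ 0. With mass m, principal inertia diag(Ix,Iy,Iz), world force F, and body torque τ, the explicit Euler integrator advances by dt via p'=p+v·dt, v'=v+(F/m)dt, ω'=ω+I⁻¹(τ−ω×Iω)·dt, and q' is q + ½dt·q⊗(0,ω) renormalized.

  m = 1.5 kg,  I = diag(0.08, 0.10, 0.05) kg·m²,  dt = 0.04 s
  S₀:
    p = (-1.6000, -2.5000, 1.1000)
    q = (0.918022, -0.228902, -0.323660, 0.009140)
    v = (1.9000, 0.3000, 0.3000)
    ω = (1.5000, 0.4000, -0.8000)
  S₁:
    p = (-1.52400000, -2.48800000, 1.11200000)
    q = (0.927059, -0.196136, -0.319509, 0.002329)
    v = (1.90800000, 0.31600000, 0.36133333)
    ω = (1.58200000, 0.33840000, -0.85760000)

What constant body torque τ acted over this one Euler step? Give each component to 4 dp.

τ = (0.1800, -0.1900, -0.0600)

rate change Δω = (0.08200000, -0.06160000, -0.05760000)
applied torque τ = (0.1800, -0.1900, -0.0600)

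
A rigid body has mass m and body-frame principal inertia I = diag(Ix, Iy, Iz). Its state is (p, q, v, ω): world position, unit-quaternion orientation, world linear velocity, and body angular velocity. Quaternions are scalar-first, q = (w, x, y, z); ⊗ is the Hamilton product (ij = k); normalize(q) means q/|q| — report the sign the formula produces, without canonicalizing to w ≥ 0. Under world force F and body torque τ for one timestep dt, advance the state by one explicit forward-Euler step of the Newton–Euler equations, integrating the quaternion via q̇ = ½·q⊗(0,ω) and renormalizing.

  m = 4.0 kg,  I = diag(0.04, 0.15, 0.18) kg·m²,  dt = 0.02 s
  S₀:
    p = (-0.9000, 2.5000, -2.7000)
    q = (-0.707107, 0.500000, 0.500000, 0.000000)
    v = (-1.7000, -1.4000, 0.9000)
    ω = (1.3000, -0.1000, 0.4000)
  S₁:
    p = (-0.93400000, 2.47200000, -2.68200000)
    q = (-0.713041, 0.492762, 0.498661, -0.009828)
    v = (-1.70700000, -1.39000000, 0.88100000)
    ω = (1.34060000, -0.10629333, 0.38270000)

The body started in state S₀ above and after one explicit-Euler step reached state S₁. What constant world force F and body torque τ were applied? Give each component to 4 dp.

rate change Δω = (0.04060000, -0.00629333, -0.01730000)
applied torque τ = (0.0800, -0.1200, -0.1700)
v₁ − v₀ = (-0.00700000, 0.01000000, -0.01900000)
F = m·Δv/dt = (-1.4000, 2.0000, -3.8000)

F = (-1.4000, 2.0000, -3.8000)
τ = (0.0800, -0.1200, -0.1700)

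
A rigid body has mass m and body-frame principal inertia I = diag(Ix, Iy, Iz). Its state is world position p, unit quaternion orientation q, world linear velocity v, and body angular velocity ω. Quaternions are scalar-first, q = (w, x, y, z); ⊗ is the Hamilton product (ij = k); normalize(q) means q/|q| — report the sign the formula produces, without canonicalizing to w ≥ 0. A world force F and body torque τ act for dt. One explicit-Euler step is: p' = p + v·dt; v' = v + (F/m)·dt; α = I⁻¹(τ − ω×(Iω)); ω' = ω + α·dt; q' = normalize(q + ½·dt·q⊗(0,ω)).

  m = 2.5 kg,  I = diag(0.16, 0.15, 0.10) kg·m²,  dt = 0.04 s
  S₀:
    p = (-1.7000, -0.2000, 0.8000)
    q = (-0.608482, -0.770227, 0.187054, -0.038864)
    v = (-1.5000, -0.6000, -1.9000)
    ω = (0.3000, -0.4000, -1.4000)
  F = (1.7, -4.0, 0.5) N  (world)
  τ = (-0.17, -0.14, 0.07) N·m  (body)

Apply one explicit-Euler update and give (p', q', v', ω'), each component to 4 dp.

p' = (-1.7600, -0.2240, 0.7240)
q' = (-0.6032, -0.7791, 0.1700, -0.0168)
v' = (-1.4728, -0.6640, -1.8920)
ω' = (0.2645, -0.4306, -1.3725)

a = F/m = (0.6800, -1.6000, 0.2000)
new position p' = (-1.7600, -0.2240, 0.7240)
new velocity v' = (-1.4728, -0.6640, -1.8920)
α = I⁻¹(τ − ω×Iω) = (-0.8875, -0.7653, 0.6880)
ω' = ω + α·dt = (0.2645, -0.4306, -1.3725)
2q̇ = q⊗(0,ω) = (0.2514801, -0.4599658, -0.8465842, 1.1038494)
updated quaternion q' = (-0.6032, -0.7791, 0.1700, -0.0168)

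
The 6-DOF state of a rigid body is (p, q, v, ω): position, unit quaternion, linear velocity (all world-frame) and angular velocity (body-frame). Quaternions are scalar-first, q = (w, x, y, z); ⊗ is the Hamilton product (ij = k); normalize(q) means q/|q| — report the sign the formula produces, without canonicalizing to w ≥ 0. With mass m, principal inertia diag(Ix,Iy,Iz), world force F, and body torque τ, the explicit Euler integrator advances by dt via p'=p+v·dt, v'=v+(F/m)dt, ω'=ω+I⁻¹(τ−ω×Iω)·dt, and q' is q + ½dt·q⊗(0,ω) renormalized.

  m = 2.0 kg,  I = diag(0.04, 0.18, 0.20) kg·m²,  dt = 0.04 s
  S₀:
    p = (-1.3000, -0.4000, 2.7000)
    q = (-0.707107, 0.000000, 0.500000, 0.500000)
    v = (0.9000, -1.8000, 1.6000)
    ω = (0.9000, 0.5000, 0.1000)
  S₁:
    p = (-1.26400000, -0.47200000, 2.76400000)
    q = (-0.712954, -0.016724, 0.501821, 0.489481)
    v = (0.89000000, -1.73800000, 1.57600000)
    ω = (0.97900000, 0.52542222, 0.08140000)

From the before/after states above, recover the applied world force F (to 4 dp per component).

Δv = v₁−v₀ = (-0.01000000, 0.06200000, -0.02400000)
F = m·Δv/dt = (-0.5000, 3.1000, -1.2000)

F = (-0.5000, 3.1000, -1.2000)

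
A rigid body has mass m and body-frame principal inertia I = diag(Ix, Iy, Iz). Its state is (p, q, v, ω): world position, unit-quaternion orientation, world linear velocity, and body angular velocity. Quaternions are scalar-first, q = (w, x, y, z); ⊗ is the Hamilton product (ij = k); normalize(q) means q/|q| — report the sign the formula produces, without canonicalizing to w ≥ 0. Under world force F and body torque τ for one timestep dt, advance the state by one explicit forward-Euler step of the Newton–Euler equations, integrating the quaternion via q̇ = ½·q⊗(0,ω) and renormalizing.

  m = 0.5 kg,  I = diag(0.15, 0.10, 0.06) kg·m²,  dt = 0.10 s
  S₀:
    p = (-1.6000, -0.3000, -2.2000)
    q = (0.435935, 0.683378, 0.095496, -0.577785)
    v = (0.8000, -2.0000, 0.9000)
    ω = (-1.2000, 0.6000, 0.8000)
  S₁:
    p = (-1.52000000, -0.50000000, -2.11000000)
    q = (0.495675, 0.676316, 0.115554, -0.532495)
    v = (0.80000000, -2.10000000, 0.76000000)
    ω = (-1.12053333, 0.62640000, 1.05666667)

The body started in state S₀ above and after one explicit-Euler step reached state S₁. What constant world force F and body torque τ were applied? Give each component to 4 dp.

F = (0.0000, -0.5000, -0.7000)
τ = (0.1000, -0.0600, 0.1900)

ω₁ − ω₀ = (0.07946667, 0.02640000, 0.25666667)
I·α + gyro = (0.1000, -0.0600, 0.1900)
v₁ − v₀ = (0.00000000, -0.10000000, -0.14000000)
applied force F = (0.0000, -0.5000, -0.7000)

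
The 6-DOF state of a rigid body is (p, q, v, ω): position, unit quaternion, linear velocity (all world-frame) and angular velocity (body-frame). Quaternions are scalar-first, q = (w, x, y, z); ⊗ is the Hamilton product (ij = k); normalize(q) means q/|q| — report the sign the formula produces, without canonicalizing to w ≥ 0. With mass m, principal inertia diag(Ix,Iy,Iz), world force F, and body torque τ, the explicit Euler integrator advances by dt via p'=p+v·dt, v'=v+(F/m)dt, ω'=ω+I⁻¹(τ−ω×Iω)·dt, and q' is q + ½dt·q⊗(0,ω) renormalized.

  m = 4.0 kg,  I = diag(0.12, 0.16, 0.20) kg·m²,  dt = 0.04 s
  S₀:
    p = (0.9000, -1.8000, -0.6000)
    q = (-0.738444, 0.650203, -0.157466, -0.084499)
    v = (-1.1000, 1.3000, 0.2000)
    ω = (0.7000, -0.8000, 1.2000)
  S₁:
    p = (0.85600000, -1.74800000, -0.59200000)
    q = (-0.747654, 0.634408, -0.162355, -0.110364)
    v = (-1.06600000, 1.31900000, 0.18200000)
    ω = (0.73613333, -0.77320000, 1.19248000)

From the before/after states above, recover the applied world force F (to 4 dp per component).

velocity change Δv = (0.03400000, 0.01900000, -0.01800000)
applied force F = (3.4000, 1.9000, -1.8000)

F = (3.4000, 1.9000, -1.8000)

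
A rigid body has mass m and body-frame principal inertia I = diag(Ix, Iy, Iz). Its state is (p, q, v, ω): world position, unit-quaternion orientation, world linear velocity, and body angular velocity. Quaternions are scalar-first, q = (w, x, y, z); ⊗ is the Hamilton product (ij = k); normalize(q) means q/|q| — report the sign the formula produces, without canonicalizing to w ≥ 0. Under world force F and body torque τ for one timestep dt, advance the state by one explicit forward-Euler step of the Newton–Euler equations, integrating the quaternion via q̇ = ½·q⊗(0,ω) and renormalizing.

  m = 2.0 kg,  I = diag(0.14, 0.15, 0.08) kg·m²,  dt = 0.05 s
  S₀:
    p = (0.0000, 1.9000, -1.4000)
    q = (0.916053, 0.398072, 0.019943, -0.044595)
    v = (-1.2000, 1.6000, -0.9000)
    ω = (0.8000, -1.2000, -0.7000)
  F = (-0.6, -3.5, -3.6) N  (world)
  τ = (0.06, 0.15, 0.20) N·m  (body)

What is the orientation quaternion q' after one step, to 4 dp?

Hamilton product q⊗(0,ω) = (-0.3257425, 0.6653683, -0.8562892, -1.1348779)
q + ½dt·q⊗(0,ω), renormalized = (0.9072, 0.4144, -0.0015, -0.0729)

q' = (0.9072, 0.4144, -0.0015, -0.0729)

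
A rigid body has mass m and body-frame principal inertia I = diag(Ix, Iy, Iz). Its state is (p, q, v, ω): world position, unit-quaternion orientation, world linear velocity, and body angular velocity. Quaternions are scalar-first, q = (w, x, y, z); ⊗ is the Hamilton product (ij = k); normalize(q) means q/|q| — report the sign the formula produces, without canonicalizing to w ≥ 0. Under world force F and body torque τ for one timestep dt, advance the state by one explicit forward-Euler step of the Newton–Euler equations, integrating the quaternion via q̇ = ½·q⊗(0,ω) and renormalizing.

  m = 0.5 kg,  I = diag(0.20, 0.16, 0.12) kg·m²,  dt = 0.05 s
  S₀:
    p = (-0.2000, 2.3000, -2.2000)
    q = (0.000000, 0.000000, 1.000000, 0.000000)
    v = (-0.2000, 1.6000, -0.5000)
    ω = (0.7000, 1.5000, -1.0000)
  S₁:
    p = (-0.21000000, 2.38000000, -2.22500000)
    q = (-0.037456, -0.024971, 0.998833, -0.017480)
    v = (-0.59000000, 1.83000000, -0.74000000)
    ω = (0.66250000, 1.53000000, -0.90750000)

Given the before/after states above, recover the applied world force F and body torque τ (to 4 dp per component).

rate change Δω = (-0.03750000, 0.03000000, 0.09250000)
precession coupling = (0.0600, -0.0560, -0.0420)
applied torque τ = (-0.0900, 0.0400, 0.1800)
velocity change Δv = (-0.39000000, 0.23000000, -0.24000000)
F = m·Δv/dt = (-3.9000, 2.3000, -2.4000)

F = (-3.9000, 2.3000, -2.4000)
τ = (-0.0900, 0.0400, 0.1800)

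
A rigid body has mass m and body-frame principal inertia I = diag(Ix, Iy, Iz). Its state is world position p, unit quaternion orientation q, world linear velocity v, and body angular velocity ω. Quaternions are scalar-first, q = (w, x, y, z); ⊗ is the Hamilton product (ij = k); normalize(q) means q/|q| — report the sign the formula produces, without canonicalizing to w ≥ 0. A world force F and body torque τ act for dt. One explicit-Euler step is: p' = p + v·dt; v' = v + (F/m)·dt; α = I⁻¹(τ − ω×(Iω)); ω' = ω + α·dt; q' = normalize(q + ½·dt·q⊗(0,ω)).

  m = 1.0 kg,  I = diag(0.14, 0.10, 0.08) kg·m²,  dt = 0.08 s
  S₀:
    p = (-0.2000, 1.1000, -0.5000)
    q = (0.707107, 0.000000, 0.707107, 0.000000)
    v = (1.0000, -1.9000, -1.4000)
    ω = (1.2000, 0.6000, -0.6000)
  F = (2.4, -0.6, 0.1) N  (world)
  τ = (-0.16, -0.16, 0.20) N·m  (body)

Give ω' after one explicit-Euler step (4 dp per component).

ω×(Iω) gyroscopic = (0.0072, -0.0432, -0.0288)
(τ − ω×Iω)/I = (-1.1943, -1.1680, 2.8600)
ω' = ω + α·dt = (1.1045, 0.5066, -0.3712)

ω' = (1.1045, 0.5066, -0.3712)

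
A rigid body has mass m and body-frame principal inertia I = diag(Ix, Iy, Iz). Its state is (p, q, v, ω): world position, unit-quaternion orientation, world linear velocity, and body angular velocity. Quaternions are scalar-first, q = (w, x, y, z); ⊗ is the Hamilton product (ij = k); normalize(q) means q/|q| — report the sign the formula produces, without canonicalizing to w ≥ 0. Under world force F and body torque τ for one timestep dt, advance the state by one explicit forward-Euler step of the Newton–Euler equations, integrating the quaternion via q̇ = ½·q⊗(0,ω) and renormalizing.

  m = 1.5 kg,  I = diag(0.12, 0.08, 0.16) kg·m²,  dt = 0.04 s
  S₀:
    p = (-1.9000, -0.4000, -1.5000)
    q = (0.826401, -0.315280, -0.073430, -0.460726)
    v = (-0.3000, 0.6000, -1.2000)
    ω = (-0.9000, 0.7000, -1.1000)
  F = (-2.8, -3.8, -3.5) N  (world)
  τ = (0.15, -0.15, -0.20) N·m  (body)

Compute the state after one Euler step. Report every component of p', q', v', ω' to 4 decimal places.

p + v·dt = (-1.9120, -0.3760, -1.5480)
v' = v + a·dt = (-0.3747, 0.4987, -1.2933)
ω×(Iω) gyroscopic = (-0.0616, -0.0396, 0.0252)
α = I⁻¹(τ − ω×Iω) = (1.7633, -1.3800, -1.4075)
new body rate ω' = (-0.8295, 0.6448, -1.1563)
2q̇ = q⊗(0,ω) = (-0.7391496, -0.3404797, 0.6463261, -1.1958241)
updated quaternion q' = (0.8112, -0.3219, -0.0605, -0.4844)

p' = (-1.9120, -0.3760, -1.5480)
q' = (0.8112, -0.3219, -0.0605, -0.4844)
v' = (-0.3747, 0.4987, -1.2933)
ω' = (-0.8295, 0.6448, -1.1563)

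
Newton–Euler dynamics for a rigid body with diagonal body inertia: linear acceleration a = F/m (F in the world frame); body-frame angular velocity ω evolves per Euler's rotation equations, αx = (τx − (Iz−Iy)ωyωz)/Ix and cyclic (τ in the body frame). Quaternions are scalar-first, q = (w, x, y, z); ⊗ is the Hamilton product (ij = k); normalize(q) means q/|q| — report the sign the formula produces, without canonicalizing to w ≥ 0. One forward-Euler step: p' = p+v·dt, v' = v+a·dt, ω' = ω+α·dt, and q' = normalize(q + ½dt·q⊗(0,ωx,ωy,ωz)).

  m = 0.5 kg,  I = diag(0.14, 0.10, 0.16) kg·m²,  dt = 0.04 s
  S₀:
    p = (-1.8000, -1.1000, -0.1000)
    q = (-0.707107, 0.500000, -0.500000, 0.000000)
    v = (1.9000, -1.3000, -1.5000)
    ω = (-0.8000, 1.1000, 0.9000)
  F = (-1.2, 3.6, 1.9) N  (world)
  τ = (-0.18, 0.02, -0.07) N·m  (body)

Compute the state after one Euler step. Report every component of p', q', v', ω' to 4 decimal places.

gyro term ω×Iω = (0.0594, 0.0144, 0.0352)
(τ − ω×Iω)/I = (-1.7100, 0.0560, -0.6575)
ω' = ω + α·dt = (-0.8684, 1.1022, 0.8737)
2q̇ = q⊗(0,ω) = (0.9500000, 0.1156856, -1.2278177, -0.4863963)
q' = normalize(q + ½dt·q⊗(0,ω)) = (-0.6877, 0.5020, -0.5243, -0.0097)
p + v·dt = (-1.7240, -1.1520, -0.1600)
v' = v + a·dt = (1.8040, -1.0120, -1.3480)

p' = (-1.7240, -1.1520, -0.1600)
q' = (-0.6877, 0.5020, -0.5243, -0.0097)
v' = (1.8040, -1.0120, -1.3480)
ω' = (-0.8684, 1.1022, 0.8737)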